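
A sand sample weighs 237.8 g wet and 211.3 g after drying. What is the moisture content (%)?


Formula: MC = (W_wet - W_dry) / W_wet * 100
Water mass = 237.8 - 211.3 = 26.5 g
MC = 26.5 / 237.8 * 100 = 11.1438%

11.1438%


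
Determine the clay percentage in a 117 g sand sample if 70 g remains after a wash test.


Formula: Clay% = (W_total - W_washed) / W_total * 100
Clay mass = 117 - 70 = 47 g
Clay% = 47 / 117 * 100 = 40.1709%

Final answer: 40.1709%


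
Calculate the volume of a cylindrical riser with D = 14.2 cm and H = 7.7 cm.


Formula: V = pi * (D/2)^2 * H  (cylinder volume)
Radius = D/2 = 14.2/2 = 7.1 cm
V = pi * 7.1^2 * 7.7 = 1219.4312 cm^3


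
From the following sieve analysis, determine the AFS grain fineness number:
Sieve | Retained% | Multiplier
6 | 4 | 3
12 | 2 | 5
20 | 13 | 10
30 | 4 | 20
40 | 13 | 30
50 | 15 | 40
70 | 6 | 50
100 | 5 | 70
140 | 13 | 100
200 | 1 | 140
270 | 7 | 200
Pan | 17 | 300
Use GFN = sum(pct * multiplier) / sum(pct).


Formula: GFN = sum(pct * multiplier) / sum(pct)
sum(pct * multiplier) = 9812
sum(pct) = 100
GFN = 9812 / 100 = 98.12

Answer: 98.12


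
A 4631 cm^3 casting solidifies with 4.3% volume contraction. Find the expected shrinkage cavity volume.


Formula: V_shrink = V_casting * shrinkage_pct / 100
V_shrink = 4631 cm^3 * 4.3 / 100 = 199.1330 cm^3


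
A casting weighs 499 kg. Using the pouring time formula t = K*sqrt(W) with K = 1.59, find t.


Formula: t = K * sqrt(W)
sqrt(W) = sqrt(499) = 22.33831
t = 1.59 * 22.33831 = 35.5179 s

35.5179 s


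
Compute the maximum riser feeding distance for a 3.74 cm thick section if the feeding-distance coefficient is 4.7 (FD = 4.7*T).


Formula: FD = 4.7 * T  (riser feeding-distance rule)
FD = 4.7 * 3.74 cm = 17.5780 cm

17.5780 cm


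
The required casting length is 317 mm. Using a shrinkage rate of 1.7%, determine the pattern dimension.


Formula: L_pattern = L_casting * (1 + shrinkage_rate/100)
Shrinkage factor = 1 + 1.7/100 = 1.017
L_pattern = 317 mm * 1.017 = 322.3890 mm

Answer: 322.3890 mm


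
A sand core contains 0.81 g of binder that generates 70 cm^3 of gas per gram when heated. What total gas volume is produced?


Formula: V_gas = W_binder * gas_evolution_rate
V = 0.81 g * 70 cm^3/g = 56.7000 cm^3

Answer: 56.7000 cm^3


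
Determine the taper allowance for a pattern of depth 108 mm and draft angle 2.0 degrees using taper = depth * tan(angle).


Formula: taper = depth * tan(draft_angle)
tan(2.0 deg) = 0.0349208
taper = 108 mm * 0.0349208 = 3.7714 mm

3.7714 mm


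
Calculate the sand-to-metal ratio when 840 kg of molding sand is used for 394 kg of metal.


Formula: Sand-to-Metal Ratio = W_sand / W_metal
Ratio = 840 kg / 394 kg = 2.1320


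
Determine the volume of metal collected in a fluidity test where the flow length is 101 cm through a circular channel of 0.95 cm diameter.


Formula: V = pi * (d/2)^2 * L  (cylinder volume)
Radius = 0.95/2 = 0.475 cm
V = pi * 0.475^2 * 101 = 71.5910 cm^3

71.5910 cm^3


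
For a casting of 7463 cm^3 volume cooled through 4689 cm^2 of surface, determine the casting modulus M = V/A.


Formula: Casting Modulus M = V / A
M = 7463 cm^3 / 4689 cm^2 = 1.5916 cm

Final answer: 1.5916 cm


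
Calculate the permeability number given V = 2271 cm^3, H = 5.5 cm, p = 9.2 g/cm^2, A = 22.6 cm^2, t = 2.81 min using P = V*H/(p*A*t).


Formula: Permeability Number P = (V * H) / (p * A * t)
Numerator: V * H = 2271 * 5.5 = 12490.5
Denominator: p * A * t = 9.2 * 22.6 * 2.81 = 584.2552
P = 12490.5 / 584.2552 = 21.3785


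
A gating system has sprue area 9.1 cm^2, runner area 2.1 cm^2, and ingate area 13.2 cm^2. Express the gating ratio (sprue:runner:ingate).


Sprue:Runner:Ingate = 1 : 2.1/9.1 : 13.2/9.1 = 1:0.23:1.45

Final answer: 1:0.23:1.45


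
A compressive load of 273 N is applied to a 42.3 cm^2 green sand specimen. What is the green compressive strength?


Formula: Compressive Strength = Force / Area
Strength = 273 N / 42.3 cm^2 = 6.4539 N/cm^2


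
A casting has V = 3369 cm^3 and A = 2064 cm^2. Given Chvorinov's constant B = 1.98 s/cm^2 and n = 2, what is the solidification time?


Formula: t_s = B * (V/A)^n  (Chvorinov's rule, n=2)
Modulus M = V/A = 3369/2064 = 1.632267 cm
M^2 = 1.632267^2 = 2.664296 cm^2
t_s = 1.98 * 2.664296 = 5.2753 s

Answer: 5.2753 s


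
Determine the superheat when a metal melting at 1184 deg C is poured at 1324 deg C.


Formula: Superheat = T_pour - T_melt
Superheat = 1324 - 1184 = 140 deg C


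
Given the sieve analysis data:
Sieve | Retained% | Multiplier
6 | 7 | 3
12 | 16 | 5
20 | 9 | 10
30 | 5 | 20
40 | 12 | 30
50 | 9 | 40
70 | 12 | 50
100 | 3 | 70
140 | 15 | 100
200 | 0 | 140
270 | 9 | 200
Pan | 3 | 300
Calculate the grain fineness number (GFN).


Formula: GFN = sum(pct * multiplier) / sum(pct)
sum(pct * multiplier) = 6021
sum(pct) = 100
GFN = 6021 / 100 = 60.21

60.21


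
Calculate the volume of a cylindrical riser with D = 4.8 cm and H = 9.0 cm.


Formula: V = pi * (D/2)^2 * H  (cylinder volume)
Radius = D/2 = 4.8/2 = 2.4 cm
V = pi * 2.4^2 * 9.0 = 162.8602 cm^3

Final answer: 162.8602 cm^3


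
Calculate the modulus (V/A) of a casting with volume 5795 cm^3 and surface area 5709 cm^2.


Formula: Casting Modulus M = V / A
M = 5795 cm^3 / 5709 cm^2 = 1.0151 cm


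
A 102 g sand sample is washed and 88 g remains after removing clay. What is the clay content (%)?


Formula: Clay% = (W_total - W_washed) / W_total * 100
Clay mass = 102 - 88 = 14 g
Clay% = 14 / 102 * 100 = 13.7255%


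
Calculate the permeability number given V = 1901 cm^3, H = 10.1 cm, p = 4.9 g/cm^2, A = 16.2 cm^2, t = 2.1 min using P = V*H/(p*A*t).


Formula: Permeability Number P = (V * H) / (p * A * t)
Numerator: V * H = 1901 * 10.1 = 19200.1
Denominator: p * A * t = 4.9 * 16.2 * 2.1 = 166.698
P = 19200.1 / 166.698 = 115.1789

Final answer: 115.1789


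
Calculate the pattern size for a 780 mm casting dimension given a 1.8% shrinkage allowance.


Formula: L_pattern = L_casting * (1 + shrinkage_rate/100)
Shrinkage factor = 1 + 1.8/100 = 1.018
L_pattern = 780 mm * 1.018 = 794.0400 mm

794.0400 mm


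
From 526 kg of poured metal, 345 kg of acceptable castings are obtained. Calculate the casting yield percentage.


Formula: Casting Yield = (W_good / W_total) * 100
Yield = (345 kg / 526 kg) * 100 = 65.5894%


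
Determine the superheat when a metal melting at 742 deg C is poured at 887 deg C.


Formula: Superheat = T_pour - T_melt
Superheat = 887 - 742 = 145 deg C

Answer: 145 deg C


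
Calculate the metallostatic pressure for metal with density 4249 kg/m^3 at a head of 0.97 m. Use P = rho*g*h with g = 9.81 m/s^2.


Formula: P = rho * g * h
rho * g = 4249 * 9.81 = 41682.69 N/m^3
P = 41682.69 * 0.97 = 40432.2093 Pa

Final answer: 40432.2093 Pa


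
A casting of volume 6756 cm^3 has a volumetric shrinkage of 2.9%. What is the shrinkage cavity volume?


Formula: V_shrink = V_casting * shrinkage_pct / 100
V_shrink = 6756 cm^3 * 2.9 / 100 = 195.9240 cm^3

195.9240 cm^3


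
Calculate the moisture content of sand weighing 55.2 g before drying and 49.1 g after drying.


Formula: MC = (W_wet - W_dry) / W_wet * 100
Water mass = 55.2 - 49.1 = 6.1 g
MC = 6.1 / 55.2 * 100 = 11.0507%

11.0507%


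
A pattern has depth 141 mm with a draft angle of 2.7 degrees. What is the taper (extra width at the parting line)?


Formula: taper = depth * tan(draft_angle)
tan(2.7 deg) = 0.0471588
taper = 141 mm * 0.0471588 = 6.6494 mm

Final answer: 6.6494 mm


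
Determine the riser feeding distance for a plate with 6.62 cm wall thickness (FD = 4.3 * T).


Formula: FD = 4.3 * T  (riser feeding-distance rule)
FD = 4.3 * 6.62 cm = 28.4660 cm

28.4660 cm


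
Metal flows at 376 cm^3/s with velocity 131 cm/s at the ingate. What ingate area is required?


Formula: A_ingate = Q / v  (continuity equation)
A = 376 cm^3/s / 131 cm/s = 2.8702 cm^2


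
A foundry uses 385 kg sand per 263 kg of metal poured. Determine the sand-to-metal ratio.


Formula: Sand-to-Metal Ratio = W_sand / W_metal
Ratio = 385 kg / 263 kg = 1.4639

1.4639


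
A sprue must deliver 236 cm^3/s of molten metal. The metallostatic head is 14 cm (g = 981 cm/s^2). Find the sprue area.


Formula: v = sqrt(2*g*h), A = Q/v
Velocity: v = sqrt(2 * 981 * 14) = sqrt(27468) = 165.7347 cm/s
Sprue area: A = Q / v = 236 / 165.7347 = 1.4240 cm^2


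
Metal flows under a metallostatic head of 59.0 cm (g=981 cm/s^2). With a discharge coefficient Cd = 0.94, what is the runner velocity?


Formula: v = Cd * sqrt(2 * g * h)  (Torricelli with discharge coefficient)
2*g*h = 2 * 981 * 59.0 = 115758.0 cm^2/s^2
sqrt(115758.0) = 340.23227 cm/s
v = 0.94 * 340.23227 = 319.8183 cm/s

319.8183 cm/s


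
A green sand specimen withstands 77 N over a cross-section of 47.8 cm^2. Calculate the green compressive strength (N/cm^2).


Formula: Compressive Strength = Force / Area
Strength = 77 N / 47.8 cm^2 = 1.6109 N/cm^2


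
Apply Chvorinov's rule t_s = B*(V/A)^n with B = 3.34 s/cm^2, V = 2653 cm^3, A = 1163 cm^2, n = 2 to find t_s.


Formula: t_s = B * (V/A)^n  (Chvorinov's rule, n=2)
Modulus M = V/A = 2653/1163 = 2.281169 cm
M^2 = 2.281169^2 = 5.203732 cm^2
t_s = 3.34 * 5.203732 = 17.3805 s


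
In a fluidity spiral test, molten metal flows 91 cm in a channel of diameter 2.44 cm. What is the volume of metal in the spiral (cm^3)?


Formula: V = pi * (d/2)^2 * L  (cylinder volume)
Radius = 2.44/2 = 1.22 cm
V = pi * 1.22^2 * 91 = 425.5111 cm^3


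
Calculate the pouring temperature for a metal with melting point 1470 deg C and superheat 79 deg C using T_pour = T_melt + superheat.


Formula: T_pour = T_melt + Superheat
T_pour = 1470 + 79 = 1549 deg C

1549 deg C


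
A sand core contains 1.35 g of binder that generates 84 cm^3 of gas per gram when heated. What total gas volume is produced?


Formula: V_gas = W_binder * gas_evolution_rate
V = 1.35 g * 84 cm^3/g = 113.4000 cm^3


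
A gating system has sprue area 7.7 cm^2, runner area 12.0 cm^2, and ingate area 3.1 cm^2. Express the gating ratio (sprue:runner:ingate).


Sprue:Runner:Ingate = 1 : 12.0/7.7 : 3.1/7.7 = 1:1.56:0.40

Answer: 1:1.56:0.40


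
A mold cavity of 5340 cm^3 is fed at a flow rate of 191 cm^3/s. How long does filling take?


Formula: t_fill = V_mold / Q_flow
t = 5340 cm^3 / 191 cm^3/s = 27.9581 s

Answer: 27.9581 s


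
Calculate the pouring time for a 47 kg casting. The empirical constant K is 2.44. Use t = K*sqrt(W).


Formula: t = K * sqrt(W)
sqrt(W) = sqrt(47) = 6.85565
t = 2.44 * 6.85565 = 16.7278 s

Answer: 16.7278 s


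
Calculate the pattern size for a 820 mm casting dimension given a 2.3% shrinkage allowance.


Formula: L_pattern = L_casting * (1 + shrinkage_rate/100)
Shrinkage factor = 1 + 2.3/100 = 1.023
L_pattern = 820 mm * 1.023 = 838.8600 mm

Answer: 838.8600 mm


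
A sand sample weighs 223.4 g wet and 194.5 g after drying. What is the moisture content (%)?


Formula: MC = (W_wet - W_dry) / W_wet * 100
Water mass = 223.4 - 194.5 = 28.9 g
MC = 28.9 / 223.4 * 100 = 12.9364%


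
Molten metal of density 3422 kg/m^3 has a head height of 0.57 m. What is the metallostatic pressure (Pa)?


Formula: P = rho * g * h
rho * g = 3422 * 9.81 = 33569.82 N/m^3
P = 33569.82 * 0.57 = 19134.7974 Pa

Answer: 19134.7974 Pa


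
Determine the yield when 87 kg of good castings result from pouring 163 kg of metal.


Formula: Casting Yield = (W_good / W_total) * 100
Yield = (87 kg / 163 kg) * 100 = 53.3742%

Final answer: 53.3742%


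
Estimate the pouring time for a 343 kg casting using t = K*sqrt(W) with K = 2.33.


Formula: t = K * sqrt(W)
sqrt(W) = sqrt(343) = 18.52026
t = 2.33 * 18.52026 = 43.1522 s

43.1522 s


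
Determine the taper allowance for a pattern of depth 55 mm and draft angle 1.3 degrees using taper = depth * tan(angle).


Formula: taper = depth * tan(draft_angle)
tan(1.3 deg) = 0.0226932
taper = 55 mm * 0.0226932 = 1.2481 mm

1.2481 mm


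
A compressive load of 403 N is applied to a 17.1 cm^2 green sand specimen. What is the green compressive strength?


Formula: Compressive Strength = Force / Area
Strength = 403 N / 17.1 cm^2 = 23.5673 N/cm^2

Answer: 23.5673 N/cm^2


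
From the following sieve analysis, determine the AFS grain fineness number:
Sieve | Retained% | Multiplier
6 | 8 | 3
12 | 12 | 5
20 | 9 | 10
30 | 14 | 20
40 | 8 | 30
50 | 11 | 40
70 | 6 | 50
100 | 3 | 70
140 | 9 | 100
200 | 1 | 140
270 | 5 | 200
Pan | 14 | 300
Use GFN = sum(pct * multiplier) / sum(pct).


Formula: GFN = sum(pct * multiplier) / sum(pct)
sum(pct * multiplier) = 7884
sum(pct) = 100
GFN = 7884 / 100 = 78.84

78.84


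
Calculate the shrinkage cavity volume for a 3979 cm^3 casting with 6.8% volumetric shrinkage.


Formula: V_shrink = V_casting * shrinkage_pct / 100
V_shrink = 3979 cm^3 * 6.8 / 100 = 270.5720 cm^3

Final answer: 270.5720 cm^3


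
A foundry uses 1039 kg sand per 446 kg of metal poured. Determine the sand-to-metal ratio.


Formula: Sand-to-Metal Ratio = W_sand / W_metal
Ratio = 1039 kg / 446 kg = 2.3296


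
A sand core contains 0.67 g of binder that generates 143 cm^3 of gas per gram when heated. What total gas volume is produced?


Formula: V_gas = W_binder * gas_evolution_rate
V = 0.67 g * 143 cm^3/g = 95.8100 cm^3

Answer: 95.8100 cm^3


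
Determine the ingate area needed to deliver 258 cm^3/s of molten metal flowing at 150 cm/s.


Formula: A_ingate = Q / v  (continuity equation)
A = 258 cm^3/s / 150 cm/s = 1.7200 cm^2

Final answer: 1.7200 cm^2


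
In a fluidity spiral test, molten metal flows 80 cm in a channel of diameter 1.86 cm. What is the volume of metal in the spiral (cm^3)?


Formula: V = pi * (d/2)^2 * L  (cylinder volume)
Radius = 1.86/2 = 0.93 cm
V = pi * 0.93^2 * 80 = 217.3731 cm^3

217.3731 cm^3


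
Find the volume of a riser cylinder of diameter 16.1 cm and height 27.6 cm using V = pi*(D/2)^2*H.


Formula: V = pi * (D/2)^2 * H  (cylinder volume)
Radius = D/2 = 16.1/2 = 8.05 cm
V = pi * 8.05^2 * 27.6 = 5618.8924 cm^3

5618.8924 cm^3


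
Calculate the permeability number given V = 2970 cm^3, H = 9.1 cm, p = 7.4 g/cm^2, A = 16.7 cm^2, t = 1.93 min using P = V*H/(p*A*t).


Formula: Permeability Number P = (V * H) / (p * A * t)
Numerator: V * H = 2970 * 9.1 = 27027.0
Denominator: p * A * t = 7.4 * 16.7 * 1.93 = 238.5094
P = 27027.0 / 238.5094 = 113.3163

Answer: 113.3163


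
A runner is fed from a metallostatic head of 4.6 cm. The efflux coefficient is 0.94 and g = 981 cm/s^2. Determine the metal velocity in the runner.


Formula: v = Cd * sqrt(2 * g * h)  (Torricelli with discharge coefficient)
2*g*h = 2 * 981 * 4.6 = 9025.2 cm^2/s^2
sqrt(9025.2) = 95.00105 cm/s
v = 0.94 * 95.00105 = 89.3010 cm/s

89.3010 cm/s


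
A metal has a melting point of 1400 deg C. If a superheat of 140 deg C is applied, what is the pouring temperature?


Formula: T_pour = T_melt + Superheat
T_pour = 1400 + 140 = 1540 deg C

Final answer: 1540 deg C


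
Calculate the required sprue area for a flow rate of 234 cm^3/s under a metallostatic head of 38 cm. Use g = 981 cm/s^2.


Formula: v = sqrt(2*g*h), A = Q/v
Velocity: v = sqrt(2 * 981 * 38) = sqrt(74556) = 273.0494 cm/s
Sprue area: A = Q / v = 234 / 273.0494 = 0.8570 cm^2

Final answer: 0.8570 cm^2


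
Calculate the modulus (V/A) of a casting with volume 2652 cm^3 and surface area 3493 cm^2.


Formula: Casting Modulus M = V / A
M = 2652 cm^3 / 3493 cm^2 = 0.7592 cm

Final answer: 0.7592 cm


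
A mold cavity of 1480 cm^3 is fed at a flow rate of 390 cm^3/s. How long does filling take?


Formula: t_fill = V_mold / Q_flow
t = 1480 cm^3 / 390 cm^3/s = 3.7949 s

Answer: 3.7949 s


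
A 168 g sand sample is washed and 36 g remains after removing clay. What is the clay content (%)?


Formula: Clay% = (W_total - W_washed) / W_total * 100
Clay mass = 168 - 36 = 132 g
Clay% = 132 / 168 * 100 = 78.5714%


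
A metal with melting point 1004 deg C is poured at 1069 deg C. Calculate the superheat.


Formula: Superheat = T_pour - T_melt
Superheat = 1069 - 1004 = 65 deg C


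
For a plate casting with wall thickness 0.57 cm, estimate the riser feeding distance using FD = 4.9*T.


Formula: FD = 4.9 * T  (riser feeding-distance rule)
FD = 4.9 * 0.57 cm = 2.7930 cm

Final answer: 2.7930 cm


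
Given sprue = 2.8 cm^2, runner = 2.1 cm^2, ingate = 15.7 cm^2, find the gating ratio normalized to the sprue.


Sprue:Runner:Ingate = 1 : 2.1/2.8 : 15.7/2.8 = 1:0.75:5.61

Final answer: 1:0.75:5.61


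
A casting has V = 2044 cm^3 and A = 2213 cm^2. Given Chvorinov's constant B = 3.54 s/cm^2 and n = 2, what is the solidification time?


Formula: t_s = B * (V/A)^n  (Chvorinov's rule, n=2)
Modulus M = V/A = 2044/2213 = 0.923633 cm
M^2 = 0.923633^2 = 0.853098 cm^2
t_s = 3.54 * 0.853098 = 3.0200 s

Final answer: 3.0200 s


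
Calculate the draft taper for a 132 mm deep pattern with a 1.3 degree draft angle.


Formula: taper = depth * tan(draft_angle)
tan(1.3 deg) = 0.0226932
taper = 132 mm * 0.0226932 = 2.9955 mm

Final answer: 2.9955 mm


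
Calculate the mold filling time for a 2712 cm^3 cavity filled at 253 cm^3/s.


Formula: t_fill = V_mold / Q_flow
t = 2712 cm^3 / 253 cm^3/s = 10.7194 s

Final answer: 10.7194 s


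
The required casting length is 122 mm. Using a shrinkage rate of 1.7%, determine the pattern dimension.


Formula: L_pattern = L_casting * (1 + shrinkage_rate/100)
Shrinkage factor = 1 + 1.7/100 = 1.017
L_pattern = 122 mm * 1.017 = 124.0740 mm

124.0740 mm


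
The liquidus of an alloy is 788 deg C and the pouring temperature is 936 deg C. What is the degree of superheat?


Formula: Superheat = T_pour - T_melt
Superheat = 936 - 788 = 148 deg C

Final answer: 148 deg C


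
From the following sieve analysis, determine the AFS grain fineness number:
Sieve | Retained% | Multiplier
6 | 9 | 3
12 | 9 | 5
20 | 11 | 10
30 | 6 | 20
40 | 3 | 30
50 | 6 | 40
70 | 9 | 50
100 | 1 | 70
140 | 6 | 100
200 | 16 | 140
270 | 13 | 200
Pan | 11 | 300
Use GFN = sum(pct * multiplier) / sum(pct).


Formula: GFN = sum(pct * multiplier) / sum(pct)
sum(pct * multiplier) = 9892
sum(pct) = 100
GFN = 9892 / 100 = 98.92

98.92


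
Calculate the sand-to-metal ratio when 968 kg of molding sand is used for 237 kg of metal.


Formula: Sand-to-Metal Ratio = W_sand / W_metal
Ratio = 968 kg / 237 kg = 4.0844

Final answer: 4.0844


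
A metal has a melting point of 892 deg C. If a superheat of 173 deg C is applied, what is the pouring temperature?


Formula: T_pour = T_melt + Superheat
T_pour = 892 + 173 = 1065 deg C

Answer: 1065 deg C


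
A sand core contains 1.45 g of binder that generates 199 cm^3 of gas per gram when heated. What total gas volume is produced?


Formula: V_gas = W_binder * gas_evolution_rate
V = 1.45 g * 199 cm^3/g = 288.5500 cm^3

288.5500 cm^3


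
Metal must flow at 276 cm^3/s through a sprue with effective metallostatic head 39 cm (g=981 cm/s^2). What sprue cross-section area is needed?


Formula: v = sqrt(2*g*h), A = Q/v
Velocity: v = sqrt(2 * 981 * 39) = sqrt(76518) = 276.6189 cm/s
Sprue area: A = Q / v = 276 / 276.6189 = 0.9978 cm^2

Final answer: 0.9978 cm^2


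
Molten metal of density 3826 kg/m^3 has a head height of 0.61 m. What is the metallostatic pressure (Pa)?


Formula: P = rho * g * h
rho * g = 3826 * 9.81 = 37533.06 N/m^3
P = 37533.06 * 0.61 = 22895.1666 Pa


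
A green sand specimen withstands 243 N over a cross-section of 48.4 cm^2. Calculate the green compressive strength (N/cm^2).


Formula: Compressive Strength = Force / Area
Strength = 243 N / 48.4 cm^2 = 5.0207 N/cm^2

Final answer: 5.0207 N/cm^2


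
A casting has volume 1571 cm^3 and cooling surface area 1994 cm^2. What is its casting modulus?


Formula: Casting Modulus M = V / A
M = 1571 cm^3 / 1994 cm^2 = 0.7879 cm

Final answer: 0.7879 cm


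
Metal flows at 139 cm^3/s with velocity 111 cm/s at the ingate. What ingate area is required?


Formula: A_ingate = Q / v  (continuity equation)
A = 139 cm^3/s / 111 cm/s = 1.2523 cm^2

Answer: 1.2523 cm^2


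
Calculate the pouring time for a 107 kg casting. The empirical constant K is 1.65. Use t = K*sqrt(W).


Formula: t = K * sqrt(W)
sqrt(W) = sqrt(107) = 10.34408
t = 1.65 * 10.34408 = 17.0677 s


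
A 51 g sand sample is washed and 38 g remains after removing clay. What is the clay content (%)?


Formula: Clay% = (W_total - W_washed) / W_total * 100
Clay mass = 51 - 38 = 13 g
Clay% = 13 / 51 * 100 = 25.4902%

25.4902%


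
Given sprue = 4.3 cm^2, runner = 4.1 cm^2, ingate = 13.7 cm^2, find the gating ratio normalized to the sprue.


Sprue:Runner:Ingate = 1 : 4.1/4.3 : 13.7/4.3 = 1:0.95:3.19


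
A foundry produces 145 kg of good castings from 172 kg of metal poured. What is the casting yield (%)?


Formula: Casting Yield = (W_good / W_total) * 100
Yield = (145 kg / 172 kg) * 100 = 84.3023%

84.3023%


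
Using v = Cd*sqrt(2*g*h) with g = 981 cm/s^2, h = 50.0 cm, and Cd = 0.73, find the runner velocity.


Formula: v = Cd * sqrt(2 * g * h)  (Torricelli with discharge coefficient)
2*g*h = 2 * 981 * 50.0 = 98100.0 cm^2/s^2
sqrt(98100.0) = 313.20920 cm/s
v = 0.73 * 313.20920 = 228.6427 cm/s

Answer: 228.6427 cm/s


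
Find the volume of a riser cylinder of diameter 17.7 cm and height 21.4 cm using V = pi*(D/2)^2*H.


Formula: V = pi * (D/2)^2 * H  (cylinder volume)
Radius = D/2 = 17.7/2 = 8.85 cm
V = pi * 8.85^2 * 21.4 = 5265.6282 cm^3


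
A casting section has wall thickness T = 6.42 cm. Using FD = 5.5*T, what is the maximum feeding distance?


Formula: FD = 5.5 * T  (riser feeding-distance rule)
FD = 5.5 * 6.42 cm = 35.3100 cm

Answer: 35.3100 cm


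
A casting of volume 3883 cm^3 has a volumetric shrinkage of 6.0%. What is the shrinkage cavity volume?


Formula: V_shrink = V_casting * shrinkage_pct / 100
V_shrink = 3883 cm^3 * 6.0 / 100 = 232.9800 cm^3

232.9800 cm^3


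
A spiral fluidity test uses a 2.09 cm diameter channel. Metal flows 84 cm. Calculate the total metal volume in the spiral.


Formula: V = pi * (d/2)^2 * L  (cylinder volume)
Radius = 2.09/2 = 1.045 cm
V = pi * 1.045^2 * 84 = 288.1786 cm^3

Final answer: 288.1786 cm^3


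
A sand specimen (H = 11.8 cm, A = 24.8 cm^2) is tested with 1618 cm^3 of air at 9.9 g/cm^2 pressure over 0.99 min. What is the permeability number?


Formula: Permeability Number P = (V * H) / (p * A * t)
Numerator: V * H = 1618 * 11.8 = 19092.4
Denominator: p * A * t = 9.9 * 24.8 * 0.99 = 243.0648
P = 19092.4 / 243.0648 = 78.5486

Final answer: 78.5486


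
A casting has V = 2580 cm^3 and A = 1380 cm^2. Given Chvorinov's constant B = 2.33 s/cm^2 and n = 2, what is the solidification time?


Formula: t_s = B * (V/A)^n  (Chvorinov's rule, n=2)
Modulus M = V/A = 2580/1380 = 1.869565 cm
M^2 = 1.869565^2 = 3.495273 cm^2
t_s = 2.33 * 3.495273 = 8.1440 s

Final answer: 8.1440 s


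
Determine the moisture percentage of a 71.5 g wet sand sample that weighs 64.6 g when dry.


Formula: MC = (W_wet - W_dry) / W_wet * 100
Water mass = 71.5 - 64.6 = 6.9 g
MC = 6.9 / 71.5 * 100 = 9.6503%

Answer: 9.6503%


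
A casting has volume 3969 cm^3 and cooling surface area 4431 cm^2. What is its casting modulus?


Formula: Casting Modulus M = V / A
M = 3969 cm^3 / 4431 cm^2 = 0.8957 cm


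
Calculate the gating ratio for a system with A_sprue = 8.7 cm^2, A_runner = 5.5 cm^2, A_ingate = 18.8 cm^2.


Sprue:Runner:Ingate = 1 : 5.5/8.7 : 18.8/8.7 = 1:0.63:2.16

Answer: 1:0.63:2.16


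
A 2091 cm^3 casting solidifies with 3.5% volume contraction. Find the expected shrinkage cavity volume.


Formula: V_shrink = V_casting * shrinkage_pct / 100
V_shrink = 2091 cm^3 * 3.5 / 100 = 73.1850 cm^3


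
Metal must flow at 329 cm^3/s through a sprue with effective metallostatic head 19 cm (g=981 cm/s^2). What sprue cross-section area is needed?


Formula: v = sqrt(2*g*h), A = Q/v
Velocity: v = sqrt(2 * 981 * 19) = sqrt(37278) = 193.0751 cm/s
Sprue area: A = Q / v = 329 / 193.0751 = 1.7040 cm^2


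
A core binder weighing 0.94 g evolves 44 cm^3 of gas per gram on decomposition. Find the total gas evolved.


Formula: V_gas = W_binder * gas_evolution_rate
V = 0.94 g * 44 cm^3/g = 41.3600 cm^3


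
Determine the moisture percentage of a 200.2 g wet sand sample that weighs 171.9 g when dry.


Formula: MC = (W_wet - W_dry) / W_wet * 100
Water mass = 200.2 - 171.9 = 28.3 g
MC = 28.3 / 200.2 * 100 = 14.1359%

Final answer: 14.1359%


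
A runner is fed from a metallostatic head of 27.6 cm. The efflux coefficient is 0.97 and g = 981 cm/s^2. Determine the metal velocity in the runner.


Formula: v = Cd * sqrt(2 * g * h)  (Torricelli with discharge coefficient)
2*g*h = 2 * 981 * 27.6 = 54151.2 cm^2/s^2
sqrt(54151.2) = 232.70410 cm/s
v = 0.97 * 232.70410 = 225.7230 cm/s


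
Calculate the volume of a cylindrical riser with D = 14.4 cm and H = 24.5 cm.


Formula: V = pi * (D/2)^2 * H  (cylinder volume)
Radius = D/2 = 14.4/2 = 7.2 cm
V = pi * 7.2^2 * 24.5 = 3990.0740 cm^3

3990.0740 cm^3


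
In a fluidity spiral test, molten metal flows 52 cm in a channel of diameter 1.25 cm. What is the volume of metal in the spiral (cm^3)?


Formula: V = pi * (d/2)^2 * L  (cylinder volume)
Radius = 1.25/2 = 0.625 cm
V = pi * 0.625^2 * 52 = 63.8136 cm^3


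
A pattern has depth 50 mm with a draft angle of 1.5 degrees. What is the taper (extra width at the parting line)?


Formula: taper = depth * tan(draft_angle)
tan(1.5 deg) = 0.0261859
taper = 50 mm * 0.0261859 = 1.3093 mm

1.3093 mm


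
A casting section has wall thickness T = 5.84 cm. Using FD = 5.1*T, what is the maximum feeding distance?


Formula: FD = 5.1 * T  (riser feeding-distance rule)
FD = 5.1 * 5.84 cm = 29.7840 cm

29.7840 cm


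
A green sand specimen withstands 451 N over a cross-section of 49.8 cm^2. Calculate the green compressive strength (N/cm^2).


Formula: Compressive Strength = Force / Area
Strength = 451 N / 49.8 cm^2 = 9.0562 N/cm^2


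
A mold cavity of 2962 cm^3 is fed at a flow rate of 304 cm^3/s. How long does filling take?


Formula: t_fill = V_mold / Q_flow
t = 2962 cm^3 / 304 cm^3/s = 9.7434 s


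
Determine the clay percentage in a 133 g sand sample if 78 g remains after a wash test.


Formula: Clay% = (W_total - W_washed) / W_total * 100
Clay mass = 133 - 78 = 55 g
Clay% = 55 / 133 * 100 = 41.3534%

41.3534%


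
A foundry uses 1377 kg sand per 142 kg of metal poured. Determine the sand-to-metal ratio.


Formula: Sand-to-Metal Ratio = W_sand / W_metal
Ratio = 1377 kg / 142 kg = 9.6972

9.6972


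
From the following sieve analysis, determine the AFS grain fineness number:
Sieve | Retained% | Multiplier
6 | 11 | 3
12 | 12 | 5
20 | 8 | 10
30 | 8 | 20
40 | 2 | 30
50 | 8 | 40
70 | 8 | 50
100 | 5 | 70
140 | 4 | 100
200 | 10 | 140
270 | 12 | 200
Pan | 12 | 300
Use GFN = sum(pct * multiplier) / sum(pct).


Formula: GFN = sum(pct * multiplier) / sum(pct)
sum(pct * multiplier) = 9263
sum(pct) = 100
GFN = 9263 / 100 = 92.63

92.63


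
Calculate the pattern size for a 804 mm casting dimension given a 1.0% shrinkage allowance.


Formula: L_pattern = L_casting * (1 + shrinkage_rate/100)
Shrinkage factor = 1 + 1.0/100 = 1.01
L_pattern = 804 mm * 1.01 = 812.0400 mm

Final answer: 812.0400 mm


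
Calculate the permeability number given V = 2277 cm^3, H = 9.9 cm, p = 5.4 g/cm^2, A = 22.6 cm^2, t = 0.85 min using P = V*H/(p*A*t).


Formula: Permeability Number P = (V * H) / (p * A * t)
Numerator: V * H = 2277 * 9.9 = 22542.3
Denominator: p * A * t = 5.4 * 22.6 * 0.85 = 103.734
P = 22542.3 / 103.734 = 217.3087

Final answer: 217.3087


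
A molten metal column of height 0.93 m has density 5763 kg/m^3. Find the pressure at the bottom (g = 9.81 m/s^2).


Formula: P = rho * g * h
rho * g = 5763 * 9.81 = 56535.03 N/m^3
P = 56535.03 * 0.93 = 52577.5779 Pa

52577.5779 Pa


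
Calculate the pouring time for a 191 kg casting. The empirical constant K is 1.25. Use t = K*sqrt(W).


Formula: t = K * sqrt(W)
sqrt(W) = sqrt(191) = 13.82027
t = 1.25 * 13.82027 = 17.2753 s

Answer: 17.2753 s


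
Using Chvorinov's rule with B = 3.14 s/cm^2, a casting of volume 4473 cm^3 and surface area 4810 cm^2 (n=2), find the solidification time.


Formula: t_s = B * (V/A)^n  (Chvorinov's rule, n=2)
Modulus M = V/A = 4473/4810 = 0.929938 cm
M^2 = 0.929938^2 = 0.864785 cm^2
t_s = 3.14 * 0.864785 = 2.7154 s


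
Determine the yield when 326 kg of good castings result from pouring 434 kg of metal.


Formula: Casting Yield = (W_good / W_total) * 100
Yield = (326 kg / 434 kg) * 100 = 75.1152%


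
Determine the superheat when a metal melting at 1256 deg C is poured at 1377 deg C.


Formula: Superheat = T_pour - T_melt
Superheat = 1377 - 1256 = 121 deg C

Final answer: 121 deg C


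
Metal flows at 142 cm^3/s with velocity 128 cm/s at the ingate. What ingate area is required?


Formula: A_ingate = Q / v  (continuity equation)
A = 142 cm^3/s / 128 cm/s = 1.1094 cm^2

1.1094 cm^2


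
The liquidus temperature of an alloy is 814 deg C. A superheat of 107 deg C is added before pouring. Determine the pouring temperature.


Formula: T_pour = T_melt + Superheat
T_pour = 814 + 107 = 921 deg C

Final answer: 921 deg C


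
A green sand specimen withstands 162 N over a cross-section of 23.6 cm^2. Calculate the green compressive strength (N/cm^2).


Formula: Compressive Strength = Force / Area
Strength = 162 N / 23.6 cm^2 = 6.8644 N/cm^2

Final answer: 6.8644 N/cm^2


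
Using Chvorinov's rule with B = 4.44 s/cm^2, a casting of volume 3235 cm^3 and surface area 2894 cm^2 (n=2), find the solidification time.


Formula: t_s = B * (V/A)^n  (Chvorinov's rule, n=2)
Modulus M = V/A = 3235/2894 = 1.117830 cm
M^2 = 1.117830^2 = 1.249544 cm^2
t_s = 4.44 * 1.249544 = 5.5480 s

Answer: 5.5480 s


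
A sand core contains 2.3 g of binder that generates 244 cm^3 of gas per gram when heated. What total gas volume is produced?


Formula: V_gas = W_binder * gas_evolution_rate
V = 2.3 g * 244 cm^3/g = 561.2000 cm^3

Answer: 561.2000 cm^3


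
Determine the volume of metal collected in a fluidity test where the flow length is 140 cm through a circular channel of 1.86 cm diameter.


Formula: V = pi * (d/2)^2 * L  (cylinder volume)
Radius = 1.86/2 = 0.93 cm
V = pi * 0.93^2 * 140 = 380.4029 cm^3

Final answer: 380.4029 cm^3


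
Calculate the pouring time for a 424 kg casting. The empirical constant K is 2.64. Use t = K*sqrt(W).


Formula: t = K * sqrt(W)
sqrt(W) = sqrt(424) = 20.59126
t = 2.64 * 20.59126 = 54.3609 s

Final answer: 54.3609 s


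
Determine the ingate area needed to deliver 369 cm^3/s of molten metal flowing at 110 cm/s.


Formula: A_ingate = Q / v  (continuity equation)
A = 369 cm^3/s / 110 cm/s = 3.3545 cm^2

Answer: 3.3545 cm^2


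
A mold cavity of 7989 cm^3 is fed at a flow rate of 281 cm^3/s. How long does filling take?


Formula: t_fill = V_mold / Q_flow
t = 7989 cm^3 / 281 cm^3/s = 28.4306 s

28.4306 s


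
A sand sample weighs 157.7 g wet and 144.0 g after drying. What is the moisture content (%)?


Formula: MC = (W_wet - W_dry) / W_wet * 100
Water mass = 157.7 - 144.0 = 13.7 g
MC = 13.7 / 157.7 * 100 = 8.6874%

Answer: 8.6874%


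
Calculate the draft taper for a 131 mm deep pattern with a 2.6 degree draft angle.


Formula: taper = depth * tan(draft_angle)
tan(2.6 deg) = 0.0454097
taper = 131 mm * 0.0454097 = 5.9487 mm

Answer: 5.9487 mm


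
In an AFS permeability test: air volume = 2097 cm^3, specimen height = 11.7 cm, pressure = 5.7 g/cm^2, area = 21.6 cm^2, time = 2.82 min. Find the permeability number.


Formula: Permeability Number P = (V * H) / (p * A * t)
Numerator: V * H = 2097 * 11.7 = 24534.9
Denominator: p * A * t = 5.7 * 21.6 * 2.82 = 347.1984
P = 24534.9 / 347.1984 = 70.6654

Answer: 70.6654


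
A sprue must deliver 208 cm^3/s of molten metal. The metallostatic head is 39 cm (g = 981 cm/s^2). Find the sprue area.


Formula: v = sqrt(2*g*h), A = Q/v
Velocity: v = sqrt(2 * 981 * 39) = sqrt(76518) = 276.6189 cm/s
Sprue area: A = Q / v = 208 / 276.6189 = 0.7519 cm^2


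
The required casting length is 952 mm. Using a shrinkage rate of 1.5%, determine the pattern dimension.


Formula: L_pattern = L_casting * (1 + shrinkage_rate/100)
Shrinkage factor = 1 + 1.5/100 = 1.015
L_pattern = 952 mm * 1.015 = 966.2800 mm


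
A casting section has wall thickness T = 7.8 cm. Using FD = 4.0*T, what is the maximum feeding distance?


Formula: FD = 4.0 * T  (riser feeding-distance rule)
FD = 4.0 * 7.8 cm = 31.2000 cm


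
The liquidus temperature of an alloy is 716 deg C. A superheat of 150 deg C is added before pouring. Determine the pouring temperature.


Formula: T_pour = T_melt + Superheat
T_pour = 716 + 150 = 866 deg C

866 deg C


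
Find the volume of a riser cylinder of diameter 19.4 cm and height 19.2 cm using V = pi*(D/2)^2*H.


Formula: V = pi * (D/2)^2 * H  (cylinder volume)
Radius = D/2 = 19.4/2 = 9.7 cm
V = pi * 9.7^2 * 19.2 = 5675.3751 cm^3

Answer: 5675.3751 cm^3


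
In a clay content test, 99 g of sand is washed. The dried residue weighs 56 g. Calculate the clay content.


Formula: Clay% = (W_total - W_washed) / W_total * 100
Clay mass = 99 - 56 = 43 g
Clay% = 43 / 99 * 100 = 43.4343%

Final answer: 43.4343%


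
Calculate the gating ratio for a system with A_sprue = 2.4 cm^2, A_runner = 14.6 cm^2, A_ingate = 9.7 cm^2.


Sprue:Runner:Ingate = 1 : 14.6/2.4 : 9.7/2.4 = 1:6.08:4.04

1:6.08:4.04


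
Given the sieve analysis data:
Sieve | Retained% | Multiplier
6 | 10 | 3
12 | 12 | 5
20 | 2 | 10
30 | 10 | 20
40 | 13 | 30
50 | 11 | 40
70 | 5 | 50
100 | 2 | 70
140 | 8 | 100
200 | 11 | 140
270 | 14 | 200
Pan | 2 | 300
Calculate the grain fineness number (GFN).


Formula: GFN = sum(pct * multiplier) / sum(pct)
sum(pct * multiplier) = 7270
sum(pct) = 100
GFN = 7270 / 100 = 72.70


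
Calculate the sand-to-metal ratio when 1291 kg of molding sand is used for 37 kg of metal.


Formula: Sand-to-Metal Ratio = W_sand / W_metal
Ratio = 1291 kg / 37 kg = 34.8919


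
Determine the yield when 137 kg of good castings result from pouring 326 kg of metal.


Formula: Casting Yield = (W_good / W_total) * 100
Yield = (137 kg / 326 kg) * 100 = 42.0245%

Final answer: 42.0245%


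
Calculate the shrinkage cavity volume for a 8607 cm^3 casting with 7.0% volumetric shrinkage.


Formula: V_shrink = V_casting * shrinkage_pct / 100
V_shrink = 8607 cm^3 * 7.0 / 100 = 602.4900 cm^3

602.4900 cm^3


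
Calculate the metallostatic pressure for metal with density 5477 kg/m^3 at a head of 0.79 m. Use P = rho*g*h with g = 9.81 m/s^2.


Formula: P = rho * g * h
rho * g = 5477 * 9.81 = 53729.37 N/m^3
P = 53729.37 * 0.79 = 42446.2023 Pa


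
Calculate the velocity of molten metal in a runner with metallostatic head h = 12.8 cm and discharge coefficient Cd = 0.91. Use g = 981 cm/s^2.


Formula: v = Cd * sqrt(2 * g * h)  (Torricelli with discharge coefficient)
2*g*h = 2 * 981 * 12.8 = 25113.6 cm^2/s^2
sqrt(25113.6) = 158.47271 cm/s
v = 0.91 * 158.47271 = 144.2102 cm/s


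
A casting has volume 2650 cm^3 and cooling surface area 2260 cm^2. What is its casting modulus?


Formula: Casting Modulus M = V / A
M = 2650 cm^3 / 2260 cm^2 = 1.1726 cm

Final answer: 1.1726 cm


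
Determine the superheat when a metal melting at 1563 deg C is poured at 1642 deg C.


Formula: Superheat = T_pour - T_melt
Superheat = 1642 - 1563 = 79 deg C


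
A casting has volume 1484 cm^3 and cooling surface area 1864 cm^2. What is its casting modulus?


Formula: Casting Modulus M = V / A
M = 1484 cm^3 / 1864 cm^2 = 0.7961 cm

0.7961 cm


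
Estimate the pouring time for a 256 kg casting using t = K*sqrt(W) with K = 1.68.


Formula: t = K * sqrt(W)
sqrt(W) = sqrt(256) = 16.00000
t = 1.68 * 16.00000 = 26.8800 s

Answer: 26.8800 s


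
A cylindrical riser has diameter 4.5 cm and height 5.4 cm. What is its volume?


Formula: V = pi * (D/2)^2 * H  (cylinder volume)
Radius = D/2 = 4.5/2 = 2.25 cm
V = pi * 2.25^2 * 5.4 = 85.8833 cm^3

Answer: 85.8833 cm^3


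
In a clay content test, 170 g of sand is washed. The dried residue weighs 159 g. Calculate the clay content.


Formula: Clay% = (W_total - W_washed) / W_total * 100
Clay mass = 170 - 159 = 11 g
Clay% = 11 / 170 * 100 = 6.4706%

Answer: 6.4706%


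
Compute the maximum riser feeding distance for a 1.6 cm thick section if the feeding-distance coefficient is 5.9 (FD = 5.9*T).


Formula: FD = 5.9 * T  (riser feeding-distance rule)
FD = 5.9 * 1.6 cm = 9.4400 cm


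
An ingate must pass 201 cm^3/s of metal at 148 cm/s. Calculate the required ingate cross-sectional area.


Formula: A_ingate = Q / v  (continuity equation)
A = 201 cm^3/s / 148 cm/s = 1.3581 cm^2

Answer: 1.3581 cm^2


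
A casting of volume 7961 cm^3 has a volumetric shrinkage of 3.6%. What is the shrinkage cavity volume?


Formula: V_shrink = V_casting * shrinkage_pct / 100
V_shrink = 7961 cm^3 * 3.6 / 100 = 286.5960 cm^3

Answer: 286.5960 cm^3


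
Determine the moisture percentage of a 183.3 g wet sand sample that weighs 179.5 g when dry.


Formula: MC = (W_wet - W_dry) / W_wet * 100
Water mass = 183.3 - 179.5 = 3.8 g
MC = 3.8 / 183.3 * 100 = 2.0731%


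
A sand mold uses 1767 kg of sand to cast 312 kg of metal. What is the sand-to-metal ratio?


Formula: Sand-to-Metal Ratio = W_sand / W_metal
Ratio = 1767 kg / 312 kg = 5.6635

Final answer: 5.6635


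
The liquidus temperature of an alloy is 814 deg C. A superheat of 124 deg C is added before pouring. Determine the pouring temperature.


Formula: T_pour = T_melt + Superheat
T_pour = 814 + 124 = 938 deg C

Answer: 938 deg C


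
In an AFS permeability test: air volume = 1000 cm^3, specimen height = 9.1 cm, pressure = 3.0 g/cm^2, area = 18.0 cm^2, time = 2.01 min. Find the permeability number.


Formula: Permeability Number P = (V * H) / (p * A * t)
Numerator: V * H = 1000 * 9.1 = 9100.0
Denominator: p * A * t = 3.0 * 18.0 * 2.01 = 108.54
P = 9100.0 / 108.54 = 83.8401

83.8401


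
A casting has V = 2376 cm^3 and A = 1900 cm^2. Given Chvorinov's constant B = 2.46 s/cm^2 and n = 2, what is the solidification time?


Formula: t_s = B * (V/A)^n  (Chvorinov's rule, n=2)
Modulus M = V/A = 2376/1900 = 1.250526 cm
M^2 = 1.250526^2 = 1.563815 cm^2
t_s = 2.46 * 1.563815 = 3.8470 s

Final answer: 3.8470 s


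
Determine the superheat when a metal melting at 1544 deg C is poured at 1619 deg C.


Formula: Superheat = T_pour - T_melt
Superheat = 1619 - 1544 = 75 deg C

Answer: 75 deg C


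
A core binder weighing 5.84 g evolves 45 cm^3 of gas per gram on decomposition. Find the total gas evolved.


Formula: V_gas = W_binder * gas_evolution_rate
V = 5.84 g * 45 cm^3/g = 262.8000 cm^3

262.8000 cm^3


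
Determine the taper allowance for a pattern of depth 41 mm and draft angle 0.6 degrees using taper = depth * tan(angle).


Formula: taper = depth * tan(draft_angle)
tan(0.6 deg) = 0.0104724
taper = 41 mm * 0.0104724 = 0.4294 mm

0.4294 mm


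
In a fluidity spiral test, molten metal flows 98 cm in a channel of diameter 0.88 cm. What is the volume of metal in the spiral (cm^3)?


Formula: V = pi * (d/2)^2 * L  (cylinder volume)
Radius = 0.88/2 = 0.44 cm
V = pi * 0.44^2 * 98 = 59.6048 cm^3

59.6048 cm^3


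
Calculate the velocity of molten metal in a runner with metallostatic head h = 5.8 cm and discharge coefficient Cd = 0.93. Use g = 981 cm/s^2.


Formula: v = Cd * sqrt(2 * g * h)  (Torricelli with discharge coefficient)
2*g*h = 2 * 981 * 5.8 = 11379.6 cm^2/s^2
sqrt(11379.6) = 106.67521 cm/s
v = 0.93 * 106.67521 = 99.2079 cm/s

99.2079 cm/s
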